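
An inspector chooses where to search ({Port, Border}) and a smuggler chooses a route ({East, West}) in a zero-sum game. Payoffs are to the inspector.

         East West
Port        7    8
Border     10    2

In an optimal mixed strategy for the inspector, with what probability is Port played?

8/9

Row minima: Port → 7, Border → 2; maximin = 7.
Column maxima: East → 10, West → 8; minimax = 8.
7 ≠ 8, so there is no saddle point; optimal play is mixed.
Let the inspector play Port with probability p. Expected payoff against East: 7p + 10(1−p) = −3p + 10; against West: 8p + 2(1−p) = 6p + 2.
Setting these equal: −3p + 10 = 6p + 2 ⇒ −9p = -8 ⇒ p = 8/9, and the value is (-3)·(8/9) + 10 = 22/3.
For the smuggler: with q = P(East), equating Port's and Border's payoffs gives −q + 8 = 8q + 2 ⇒ q = 2/3.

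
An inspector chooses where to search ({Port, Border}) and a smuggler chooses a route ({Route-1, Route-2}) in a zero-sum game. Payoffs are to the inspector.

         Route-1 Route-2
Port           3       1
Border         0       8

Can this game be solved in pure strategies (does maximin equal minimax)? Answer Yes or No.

Row minima: Port → 1, Border → 0; maximin = 1.
Column maxima: Route-1 → 3, Route-2 → 8; minimax = 3.
1 ≠ 3, so no pure-strategy equilibrium exists.

No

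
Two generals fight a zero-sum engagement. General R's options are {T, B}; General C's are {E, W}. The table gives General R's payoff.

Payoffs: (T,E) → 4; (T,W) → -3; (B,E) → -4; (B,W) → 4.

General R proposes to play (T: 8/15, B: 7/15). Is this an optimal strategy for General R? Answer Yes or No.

Against E this mix gives (8/15)·4 + (7/15)·(-4) = 4/15.
Against W this mix gives (8/15)·(-3) + (7/15)·4 = 4/15.
All of General C's active replies (E, W) yield 4/15, and no column does worse for General R. The mix makes General C indifferent and guarantees 4/15, so it is optimal.

Yes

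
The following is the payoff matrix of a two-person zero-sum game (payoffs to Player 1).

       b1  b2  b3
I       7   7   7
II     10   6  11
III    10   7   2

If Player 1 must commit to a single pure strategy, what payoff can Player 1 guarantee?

Row minima: I → 7, II → 6, III → 2.
The best of these is 7.

7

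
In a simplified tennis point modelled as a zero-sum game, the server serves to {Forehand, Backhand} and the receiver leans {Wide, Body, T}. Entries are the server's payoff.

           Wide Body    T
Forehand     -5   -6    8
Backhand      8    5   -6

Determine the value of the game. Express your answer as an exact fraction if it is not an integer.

4/25

Row minima: Forehand → -6, Backhand → -6; maximin = -6.
Column maxima: Wide → 8, Body → 5, T → 8; minimax = 5.
-6 ≠ 5, so there is no saddle point; optimal play is mixed.
Wide is strictly dominated by Body (it gives the server strictly more in every row), so the receiver never plays it.
On the remaining 2×2 (Forehand, Backhand vs Body, T):
Let the server play Forehand with probability p. Expected payoff against Body: (-6)p + 5(1−p) = −11p + 5; against T: 8p + (-6)(1−p) = 14p − 6.
Setting these equal: −11p + 5 = 14p − 6 ⇒ −25p = -11 ⇒ p = 11/25, and the value is (-11)·(11/25) + 5 = 4/25.
For the receiver: with q = P(Body), equating Forehand's and Backhand's payoffs gives −14q + 8 = 11q − 6 ⇒ q = 14/25.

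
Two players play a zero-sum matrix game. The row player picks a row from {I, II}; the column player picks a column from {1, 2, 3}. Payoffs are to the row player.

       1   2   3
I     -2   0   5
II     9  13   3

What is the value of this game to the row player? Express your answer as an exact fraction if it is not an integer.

Row minima: I → -2, II → 3; maximin = 3.
Column maxima: 1 → 9, 2 → 13, 3 → 5; minimax = 5.
3 ≠ 5, so there is no saddle point; optimal play is mixed.
2 is strictly dominated by 1 (it gives the row player strictly more in every row), so the column player never plays it.
On the remaining 2×2 (I, II vs 1, 3):
Let the row player play I with probability p. Expected payoff against 1: (-2)p + 9(1−p) = −11p + 9; against 3: 5p + 3(1−p) = 2p + 3.
Setting these equal: −11p + 9 = 2p + 3 ⇒ −13p = -6 ⇒ p = 6/13, and the value is (-11)·(6/13) + 9 = 51/13.
For the column player: with q = P(1), equating I's and II's payoffs gives −7q + 5 = 6q + 3 ⇒ q = 2/13.

51/13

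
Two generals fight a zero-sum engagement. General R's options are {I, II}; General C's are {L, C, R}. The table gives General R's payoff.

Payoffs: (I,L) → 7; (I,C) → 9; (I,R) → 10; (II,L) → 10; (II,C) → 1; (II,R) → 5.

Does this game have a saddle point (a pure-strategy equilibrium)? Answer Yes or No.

Row minima: I → 7, II → 1; maximin = 7.
Column maxima: L → 10, C → 9, R → 10; minimax = 9.
7 ≠ 9, so no pure-strategy equilibrium exists.

No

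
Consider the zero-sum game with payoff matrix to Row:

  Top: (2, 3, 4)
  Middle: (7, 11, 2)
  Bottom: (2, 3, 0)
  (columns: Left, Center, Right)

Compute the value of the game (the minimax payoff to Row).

24/7

Row minima: Top → 2, Middle → 2, Bottom → 0; maximin = 2.
Column maxima: Left → 7, Center → 11, Right → 4; minimax = 4.
2 ≠ 4, so there is no saddle point; optimal play is mixed.
Bottom is strictly dominated by Middle, so Row never plays it.
Center is strictly dominated by Left (it gives Row strictly more in every row), so Column never plays it.
On the remaining 2×2 (Top, Middle vs Left, Right):
Let Row play Top with probability p. Expected payoff against Left: 2p + 7(1−p) = −5p + 7; against Right: 4p + 2(1−p) = 2p + 2.
Setting these equal: −5p + 7 = 2p + 2 ⇒ −7p = -5 ⇒ p = 5/7, and the value is (-5)·(5/7) + 7 = 24/7.
For Column: with q = P(Left), equating Top's and Middle's payoffs gives −2q + 4 = 5q + 2 ⇒ q = 2/7.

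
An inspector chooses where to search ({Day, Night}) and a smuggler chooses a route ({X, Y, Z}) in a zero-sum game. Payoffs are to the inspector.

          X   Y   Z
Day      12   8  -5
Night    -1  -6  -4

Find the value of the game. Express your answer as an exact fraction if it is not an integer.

Row minima: Day → -5, Night → -6; maximin = -5.
Column maxima: X → 12, Y → 8, Z → -4; minimax = -4.
-5 ≠ -4, so there is no saddle point; optimal play is mixed.
X is strictly dominated by Y (it gives the inspector strictly more in every row), so the smuggler never plays it.
On the remaining 2×2 (Day, Night vs Y, Z):
Let the inspector play Day with probability p. Expected payoff against Y: 8p + (-6)(1−p) = 14p − 6; against Z: (-5)p + (-4)(1−p) = −p − 4.
Setting these equal: 14p − 6 = −p − 4 ⇒ 15p = 2 ⇒ p = 2/15, and the value is (14)·(2/15) − 6 = -62/15.
For the smuggler: with q = P(Y), equating Day's and Night's payoffs gives 13q − 5 = −2q − 4 ⇒ q = 1/15.

-62/15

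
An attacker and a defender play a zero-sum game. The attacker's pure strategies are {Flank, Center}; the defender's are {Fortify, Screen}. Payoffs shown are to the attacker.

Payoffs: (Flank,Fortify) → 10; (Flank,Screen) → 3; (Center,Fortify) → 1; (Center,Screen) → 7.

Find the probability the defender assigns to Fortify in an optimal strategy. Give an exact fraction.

Row minima: Flank → 3, Center → 1; maximin = 3.
Column maxima: Fortify → 10, Screen → 7; minimax = 7.
3 ≠ 7, so there is no saddle point; optimal play is mixed.
Let the attacker play Flank with probability p. Expected payoff against Fortify: 10p + 1(1−p) = 9p + 1; against Screen: 3p + 7(1−p) = −4p + 7.
Setting these equal: 9p + 1 = −4p + 7 ⇒ 13p = 6 ⇒ p = 6/13, and the value is (9)·(6/13) + 1 = 67/13.
For the defender: with q = P(Fortify), equating Flank's and Center's payoffs gives 7q + 3 = −6q + 7 ⇒ q = 4/13.

4/13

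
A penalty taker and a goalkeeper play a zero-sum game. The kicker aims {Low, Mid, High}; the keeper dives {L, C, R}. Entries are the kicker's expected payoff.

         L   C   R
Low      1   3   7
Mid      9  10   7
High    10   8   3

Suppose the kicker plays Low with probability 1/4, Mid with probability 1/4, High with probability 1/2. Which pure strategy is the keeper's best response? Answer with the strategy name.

If the keeper plays L, the kicker's expected payoff is (1/4)·1 + (1/4)·9 + (1/2)·10 = 15/2.
If the keeper plays C, the kicker's expected payoff is (1/4)·3 + (1/4)·10 + (1/2)·8 = 29/4.
If the keeper plays R, the kicker's expected payoff is (1/4)·7 + (1/4)·7 + (1/2)·3 = 5.
The keeper minimizes the kicker's payoff; the smallest is 5, so the best response is R.

R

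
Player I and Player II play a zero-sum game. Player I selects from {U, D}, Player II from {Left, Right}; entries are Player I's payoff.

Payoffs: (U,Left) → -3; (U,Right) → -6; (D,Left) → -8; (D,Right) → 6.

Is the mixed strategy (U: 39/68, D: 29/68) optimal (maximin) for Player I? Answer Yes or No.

Against Left this mix gives (39/68)·(-3) + (29/68)·(-8) = -349/68.
Against Right this mix gives (39/68)·(-6) + (29/68)·6 = -15/17.
Player II will play Left, holding Player I to -349/68. Shifting weight toward the row that does better against Left would raise this floor (the equalizing mix achieves -66/17 against both Left and Right), so the proposed strategy is not optimal.

No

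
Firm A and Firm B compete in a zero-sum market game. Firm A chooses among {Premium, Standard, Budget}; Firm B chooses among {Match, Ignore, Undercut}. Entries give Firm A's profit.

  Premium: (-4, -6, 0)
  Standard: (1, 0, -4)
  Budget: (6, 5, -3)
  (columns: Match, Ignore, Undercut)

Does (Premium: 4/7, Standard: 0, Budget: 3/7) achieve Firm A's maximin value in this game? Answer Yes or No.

Yes

Against Match this mix gives (4/7)·(-4) + (3/7)·6 = 2/7.
Against Ignore this mix gives (4/7)·(-6) + (3/7)·5 = -9/7.
Against Undercut this mix gives (4/7)·0 + (3/7)·(-3) = -9/7.
All of Firm B's active replies (Ignore, Undercut) yield -9/7, and no column does worse for Firm A. The mix makes Firm B indifferent and guarantees -9/7, so it is optimal.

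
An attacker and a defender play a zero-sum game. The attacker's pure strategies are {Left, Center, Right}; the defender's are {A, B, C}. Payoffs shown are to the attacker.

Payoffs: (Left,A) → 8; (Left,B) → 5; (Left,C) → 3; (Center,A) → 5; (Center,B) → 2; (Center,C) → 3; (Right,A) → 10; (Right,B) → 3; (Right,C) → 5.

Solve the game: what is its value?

4

Row minima: Left → 3, Center → 2, Right → 3; maximin = 3.
Column maxima: A → 10, B → 5, C → 5; minimax = 5.
3 ≠ 5, so there is no saddle point; optimal play is mixed.
Center is strictly dominated by Right, so the attacker never plays it.
A is strictly dominated by B (it gives the attacker strictly more in every row), so the defender never plays it.
On the remaining 2×2 (Left, Right vs B, C):
Let the attacker play Left with probability p. Expected payoff against B: 5p + 3(1−p) = 2p + 3; against C: 3p + 5(1−p) = −2p + 5.
Setting these equal: 2p + 3 = −2p + 5 ⇒ 4p = 2 ⇒ p = 1/2, and the value is (2)·(1/2) + 3 = 4.
For the defender: with q = P(B), equating Left's and Right's payoffs gives 2q + 3 = −2q + 5 ⇒ q = 1/2.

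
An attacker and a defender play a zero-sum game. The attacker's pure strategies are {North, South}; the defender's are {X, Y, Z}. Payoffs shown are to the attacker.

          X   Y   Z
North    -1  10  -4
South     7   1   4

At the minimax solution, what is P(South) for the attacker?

14/17

Row minima: North → -4, South → 1; maximin = 1.
Column maxima: X → 7, Y → 10, Z → 4; minimax = 4.
1 ≠ 4, so there is no saddle point; optimal play is mixed.
X is strictly dominated by Z (it gives the attacker strictly more in every row), so the defender never plays it.
On the remaining 2×2 (North, South vs Y, Z):
Let the attacker play North with probability p. Expected payoff against Y: 10p + 1(1−p) = 9p + 1; against Z: (-4)p + 4(1−p) = −8p + 4.
Setting these equal: 9p + 1 = −8p + 4 ⇒ 17p = 3 ⇒ p = 3/17, and the value is (9)·(3/17) + 1 = 44/17.
For the defender: with q = P(Y), equating North's and South's payoffs gives 14q − 4 = −3q + 4 ⇒ q = 8/17.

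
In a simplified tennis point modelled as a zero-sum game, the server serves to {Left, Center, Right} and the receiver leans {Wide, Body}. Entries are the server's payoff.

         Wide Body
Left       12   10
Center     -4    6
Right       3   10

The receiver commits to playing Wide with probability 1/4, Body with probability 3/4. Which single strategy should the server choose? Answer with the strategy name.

Left

Expected payoff of Left: (1/4)·12 + (3/4)·10 = 21/2.
Expected payoff of Center: (1/4)·(-4) + (3/4)·6 = 7/2.
Expected payoff of Right: (1/4)·3 + (3/4)·10 = 33/4.
The largest is 21/2, so the server's best response is Left.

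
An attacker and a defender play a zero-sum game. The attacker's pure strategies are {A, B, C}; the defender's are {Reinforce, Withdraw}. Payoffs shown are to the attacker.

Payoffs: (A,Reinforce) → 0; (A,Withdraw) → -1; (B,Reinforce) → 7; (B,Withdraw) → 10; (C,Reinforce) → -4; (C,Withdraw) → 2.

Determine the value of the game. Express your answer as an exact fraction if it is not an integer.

7

Row minima: A → -1, B → 7, C → -4; maximin = 7.
Column maxima: Reinforce → 7, Withdraw → 10; minimax = 7.
Since maximin = minimax = 7, there is a saddle point and the value is 7.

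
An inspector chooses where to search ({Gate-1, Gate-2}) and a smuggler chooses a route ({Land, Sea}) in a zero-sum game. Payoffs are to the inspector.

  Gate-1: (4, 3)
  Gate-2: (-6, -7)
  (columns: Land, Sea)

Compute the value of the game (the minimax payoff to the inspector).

Row minima: Gate-1 → 3, Gate-2 → -7; maximin = 3.
Column maxima: Land → 4, Sea → 3; minimax = 3.
Since maximin = minimax = 3, there is a saddle point and the value is 3.

3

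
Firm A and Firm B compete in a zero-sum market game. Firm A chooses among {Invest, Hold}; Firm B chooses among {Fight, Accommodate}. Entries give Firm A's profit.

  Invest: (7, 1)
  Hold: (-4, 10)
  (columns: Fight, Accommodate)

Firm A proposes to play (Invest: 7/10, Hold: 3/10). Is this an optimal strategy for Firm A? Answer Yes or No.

Against Fight this mix gives (7/10)·7 + (3/10)·(-4) = 37/10.
Against Accommodate this mix gives (7/10)·1 + (3/10)·10 = 37/10.
All of Firm B's active replies (Fight, Accommodate) yield 37/10, and no column does worse for Firm A. The mix makes Firm B indifferent and guarantees 37/10, so it is optimal.

Yes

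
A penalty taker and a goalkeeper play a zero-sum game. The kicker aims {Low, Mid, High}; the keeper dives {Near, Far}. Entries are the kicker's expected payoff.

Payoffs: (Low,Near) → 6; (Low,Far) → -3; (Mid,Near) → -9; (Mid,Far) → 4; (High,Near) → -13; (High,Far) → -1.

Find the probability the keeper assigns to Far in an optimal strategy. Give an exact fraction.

15/22

Row minima: Low → -3, Mid → -9, High → -13; maximin = -3.
Column maxima: Near → 6, Far → 4; minimax = 4.
-3 ≠ 4, so there is no saddle point; optimal play is mixed.
High is strictly dominated by Mid, so the kicker never plays it.
On the remaining 2×2 (Low, Mid vs Near, Far):
Let the kicker play Low with probability p. Expected payoff against Near: 6p + (-9)(1−p) = 15p − 9; against Far: (-3)p + 4(1−p) = −7p + 4.
Setting these equal: 15p − 9 = −7p + 4 ⇒ 22p = 13 ⇒ p = 13/22, and the value is (15)·(13/22) − 9 = -3/22.
For the keeper: with q = P(Near), equating Low's and Mid's payoffs gives 9q − 3 = −13q + 4 ⇒ q = 7/22.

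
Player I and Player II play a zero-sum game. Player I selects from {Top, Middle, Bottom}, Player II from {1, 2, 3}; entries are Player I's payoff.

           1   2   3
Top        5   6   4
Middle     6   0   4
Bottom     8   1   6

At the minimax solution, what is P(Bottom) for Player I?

2/7

Row minima: Top → 4, Middle → 0, Bottom → 1; maximin = 4.
Column maxima: 1 → 8, 2 → 6, 3 → 6; minimax = 6.
4 ≠ 6, so there is no saddle point; optimal play is mixed.
Middle is strictly dominated by Bottom, so Player I never plays it.
1 is strictly dominated by 3 (it gives Player I strictly more in every row), so Player II never plays it.
On the remaining 2×2 (Top, Bottom vs 2, 3):
Let Player I play Top with probability p. Expected payoff against 2: 6p + 1(1−p) = 5p + 1; against 3: 4p + 6(1−p) = −2p + 6.
Setting these equal: 5p + 1 = −2p + 6 ⇒ 7p = 5 ⇒ p = 5/7, and the value is (5)·(5/7) + 1 = 32/7.
For Player II: with q = P(2), equating Top's and Bottom's payoffs gives 2q + 4 = −5q + 6 ⇒ q = 2/7.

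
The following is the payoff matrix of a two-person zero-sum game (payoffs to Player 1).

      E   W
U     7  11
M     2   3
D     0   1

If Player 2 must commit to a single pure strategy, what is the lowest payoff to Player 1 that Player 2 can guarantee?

7

Column maxima: E → 7, W → 11.
The smallest of these is 7.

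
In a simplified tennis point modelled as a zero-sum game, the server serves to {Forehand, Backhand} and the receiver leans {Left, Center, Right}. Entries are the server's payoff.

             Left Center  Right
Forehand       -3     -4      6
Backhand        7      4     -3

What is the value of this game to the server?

Row minima: Forehand → -4, Backhand → -3; maximin = -3.
Column maxima: Left → 7, Center → 4, Right → 6; minimax = 4.
-3 ≠ 4, so there is no saddle point; optimal play is mixed.
Left is strictly dominated by Center (it gives the server strictly more in every row), so the receiver never plays it.
On the remaining 2×2 (Forehand, Backhand vs Center, Right):
Let the server play Forehand with probability p. Expected payoff against Center: (-4)p + 4(1−p) = −8p + 4; against Right: 6p + (-3)(1−p) = 9p − 3.
Setting these equal: −8p + 4 = 9p − 3 ⇒ −17p = -7 ⇒ p = 7/17, and the value is (-8)·(7/17) + 4 = 12/17.
For the receiver: with q = P(Center), equating Forehand's and Backhand's payoffs gives −10q + 6 = 7q − 3 ⇒ q = 9/17.

12/17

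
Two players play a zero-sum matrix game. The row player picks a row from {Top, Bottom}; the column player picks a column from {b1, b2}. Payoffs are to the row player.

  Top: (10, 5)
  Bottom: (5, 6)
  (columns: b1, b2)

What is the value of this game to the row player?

Row minima: Top → 5, Bottom → 5; maximin = 5.
Column maxima: b1 → 10, b2 → 6; minimax = 6.
5 ≠ 6, so there is no saddle point; optimal play is mixed.
Let the row player play Top with probability p. Expected payoff against b1: 10p + 5(1−p) = 5p + 5; against b2: 5p + 6(1−p) = −p + 6.
Setting these equal: 5p + 5 = −p + 6 ⇒ 6p = 1 ⇒ p = 1/6, and the value is (5)·(1/6) + 5 = 35/6.
For the column player: with q = P(b1), equating Top's and Bottom's payoffs gives 5q + 5 = −q + 6 ⇒ q = 1/6.

35/6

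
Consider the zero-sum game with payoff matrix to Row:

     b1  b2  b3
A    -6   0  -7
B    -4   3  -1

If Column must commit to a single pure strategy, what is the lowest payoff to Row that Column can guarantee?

Column maxima: b1 → -4, b2 → 3, b3 → -1.
The smallest of these is -4.

-4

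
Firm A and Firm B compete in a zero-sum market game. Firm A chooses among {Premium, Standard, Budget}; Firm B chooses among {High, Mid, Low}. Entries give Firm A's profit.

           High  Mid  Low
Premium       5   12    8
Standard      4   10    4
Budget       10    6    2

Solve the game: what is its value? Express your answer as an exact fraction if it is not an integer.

70/11

Row minima: Premium → 5, Standard → 4, Budget → 2; maximin = 5.
Column maxima: High → 10, Mid → 12, Low → 8; minimax = 8.
5 ≠ 8, so there is no saddle point; optimal play is mixed.
Standard is strictly dominated by Premium, so Firm A never plays it.
Mid is strictly dominated by Low (it gives Firm A strictly more in every row), so Firm B never plays it.
On the remaining 2×2 (Premium, Budget vs High, Low):
Let Firm A play Premium with probability p. Expected payoff against High: 5p + 10(1−p) = −5p + 10; against Low: 8p + 2(1−p) = 6p + 2.
Setting these equal: −5p + 10 = 6p + 2 ⇒ −11p = -8 ⇒ p = 8/11, and the value is (-5)·(8/11) + 10 = 70/11.
For Firm B: with q = P(High), equating Premium's and Budget's payoffs gives −3q + 8 = 8q + 2 ⇒ q = 6/11.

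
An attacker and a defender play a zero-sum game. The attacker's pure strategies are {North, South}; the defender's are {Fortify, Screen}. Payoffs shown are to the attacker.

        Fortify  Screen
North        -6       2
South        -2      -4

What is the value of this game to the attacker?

Row minima: North → -6, South → -4; maximin = -4.
Column maxima: Fortify → -2, Screen → 2; minimax = -2.
-4 ≠ -2, so there is no saddle point; optimal play is mixed.
Let the attacker play North with probability p. Expected payoff against Fortify: (-6)p + (-2)(1−p) = −4p − 2; against Screen: 2p + (-4)(1−p) = 6p − 4.
Setting these equal: −4p − 2 = 6p − 4 ⇒ −10p = -2 ⇒ p = 1/5, and the value is (-4)·(1/5) − 2 = -14/5.
For the defender: with q = P(Fortify), equating North's and South's payoffs gives −8q + 2 = 2q − 4 ⇒ q = 3/5.

-14/5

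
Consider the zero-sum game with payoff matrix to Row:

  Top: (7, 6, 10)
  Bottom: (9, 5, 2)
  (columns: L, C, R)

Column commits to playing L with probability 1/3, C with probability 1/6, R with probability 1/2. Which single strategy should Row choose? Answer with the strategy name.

Expected payoff of Top: (1/3)·7 + (1/6)·6 + (1/2)·10 = 25/3.
Expected payoff of Bottom: (1/3)·9 + (1/6)·5 + (1/2)·2 = 29/6.
The largest is 25/3, so Row's best response is Top.

Top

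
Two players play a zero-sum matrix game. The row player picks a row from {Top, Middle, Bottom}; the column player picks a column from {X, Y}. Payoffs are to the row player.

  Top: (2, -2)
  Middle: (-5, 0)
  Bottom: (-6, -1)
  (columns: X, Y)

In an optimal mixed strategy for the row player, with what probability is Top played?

Row minima: Top → -2, Middle → -5, Bottom → -6; maximin = -2.
Column maxima: X → 2, Y → 0; minimax = 0.
-2 ≠ 0, so there is no saddle point; optimal play is mixed.
Bottom is strictly dominated by Middle, so the row player never plays it.
On the remaining 2×2 (Top, Middle vs X, Y):
Let the row player play Top with probability p. Expected payoff against X: 2p + (-5)(1−p) = 7p − 5; against Y: (-2)p + 0(1−p) = −2p.
Setting these equal: 7p − 5 = −2p ⇒ 9p = 5 ⇒ p = 5/9, and the value is (7)·(5/9) − 5 = -10/9.
For the column player: with q = P(X), equating Top's and Middle's payoffs gives 4q − 2 = −5q ⇒ q = 2/9.

5/9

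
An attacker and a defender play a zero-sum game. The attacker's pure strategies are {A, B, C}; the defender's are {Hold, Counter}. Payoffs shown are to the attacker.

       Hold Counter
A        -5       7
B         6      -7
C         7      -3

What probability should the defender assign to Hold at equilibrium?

5/11

Row minima: A → -5, B → -7, C → -3; maximin = -3.
Column maxima: Hold → 7, Counter → 7; minimax = 7.
-3 ≠ 7, so there is no saddle point; optimal play is mixed.
B is strictly dominated by C, so the attacker never plays it.
On the remaining 2×2 (A, C vs Hold, Counter):
Let the attacker play A with probability p. Expected payoff against Hold: (-5)p + 7(1−p) = −12p + 7; against Counter: 7p + (-3)(1−p) = 10p − 3.
Setting these equal: −12p + 7 = 10p − 3 ⇒ −22p = -10 ⇒ p = 5/11, and the value is (-12)·(5/11) + 7 = 17/11.
For the defender: with q = P(Hold), equating A's and C's payoffs gives −12q + 7 = 10q − 3 ⇒ q = 5/11.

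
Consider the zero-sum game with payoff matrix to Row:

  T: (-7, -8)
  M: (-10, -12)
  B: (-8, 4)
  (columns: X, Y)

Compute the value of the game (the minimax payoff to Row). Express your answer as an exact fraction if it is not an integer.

-92/13

Row minima: T → -8, M → -12, B → -8; maximin = -8.
Column maxima: X → -7, Y → 4; minimax = -7.
-8 ≠ -7, so there is no saddle point; optimal play is mixed.
M is strictly dominated by T, so Row never plays it.
On the remaining 2×2 (T, B vs X, Y):
Let Row play T with probability p. Expected payoff against X: (-7)p + (-8)(1−p) = p − 8; against Y: (-8)p + 4(1−p) = −12p + 4.
Setting these equal: p − 8 = −12p + 4 ⇒ 13p = 12 ⇒ p = 12/13, and the value is (1)·(12/13) − 8 = -92/13.
For Column: with q = P(X), equating T's and B's payoffs gives q − 8 = −12q + 4 ⇒ q = 12/13.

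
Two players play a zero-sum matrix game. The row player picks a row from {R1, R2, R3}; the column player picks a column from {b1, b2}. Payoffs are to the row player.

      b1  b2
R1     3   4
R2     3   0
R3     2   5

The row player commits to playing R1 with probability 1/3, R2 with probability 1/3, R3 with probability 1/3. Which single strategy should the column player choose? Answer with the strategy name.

If the column player plays b1, the row player's expected payoff is (1/3)·3 + (1/3)·3 + (1/3)·2 = 8/3.
If the column player plays b2, the row player's expected payoff is (1/3)·4 + (1/3)·0 + (1/3)·5 = 3.
The column player minimizes the row player's payoff; the smallest is 8/3, so the best response is b1.

b1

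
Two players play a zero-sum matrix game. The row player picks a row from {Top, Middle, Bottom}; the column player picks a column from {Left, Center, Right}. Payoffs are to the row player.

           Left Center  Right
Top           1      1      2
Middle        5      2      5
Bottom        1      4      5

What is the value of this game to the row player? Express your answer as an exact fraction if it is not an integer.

3

Row minima: Top → 1, Middle → 2, Bottom → 1; maximin = 2.
Column maxima: Left → 5, Center → 4, Right → 5; minimax = 4.
2 ≠ 4, so there is no saddle point; optimal play is mixed.
Top is strictly dominated by Middle, so the row player never plays it.
Right is strictly dominated by Center (it gives the row player strictly more in every row), so the column player never plays it.
On the remaining 2×2 (Middle, Bottom vs Left, Center):
Let the row player play Middle with probability p. Expected payoff against Left: 5p + 1(1−p) = 4p + 1; against Center: 2p + 4(1−p) = −2p + 4.
Setting these equal: 4p + 1 = −2p + 4 ⇒ 6p = 3 ⇒ p = 1/2, and the value is (4)·(1/2) + 1 = 3.
For the column player: with q = P(Left), equating Middle's and Bottom's payoffs gives 3q + 2 = −3q + 4 ⇒ q = 1/3.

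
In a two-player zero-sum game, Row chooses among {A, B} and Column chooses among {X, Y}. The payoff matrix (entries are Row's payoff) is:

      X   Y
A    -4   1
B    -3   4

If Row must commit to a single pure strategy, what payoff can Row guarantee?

Row minima: A → -4, B → -3.
The best of these is -3.

-3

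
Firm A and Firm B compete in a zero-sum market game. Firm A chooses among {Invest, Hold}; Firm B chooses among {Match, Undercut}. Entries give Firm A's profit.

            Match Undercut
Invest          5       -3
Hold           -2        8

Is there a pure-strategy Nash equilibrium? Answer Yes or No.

Row minima: Invest → -3, Hold → -2; maximin = -2.
Column maxima: Match → 5, Undercut → 8; minimax = 5.
-2 ≠ 5, so no pure-strategy equilibrium exists.

No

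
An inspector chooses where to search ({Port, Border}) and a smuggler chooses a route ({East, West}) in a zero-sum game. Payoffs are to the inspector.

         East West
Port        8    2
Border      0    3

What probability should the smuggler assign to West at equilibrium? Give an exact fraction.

8/9

Row minima: Port → 2, Border → 0; maximin = 2.
Column maxima: East → 8, West → 3; minimax = 3.
2 ≠ 3, so there is no saddle point; optimal play is mixed.
Let the inspector play Port with probability p. Expected payoff against East: 8p + 0(1−p) = 8p; against West: 2p + 3(1−p) = −p + 3.
Setting these equal: 8p = −p + 3 ⇒ 9p = 3 ⇒ p = 1/3, and the value is (8)·(1/3) = 8/3.
For the smuggler: with q = P(East), equating Port's and Border's payoffs gives 6q + 2 = −3q + 3 ⇒ q = 1/9.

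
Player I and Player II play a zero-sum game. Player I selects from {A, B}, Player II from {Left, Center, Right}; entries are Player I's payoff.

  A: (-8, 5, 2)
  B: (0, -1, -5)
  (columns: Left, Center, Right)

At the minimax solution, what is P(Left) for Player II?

Row minima: A → -8, B → -5; maximin = -5.
Column maxima: Left → 0, Center → 5, Right → 2; minimax = 0.
-5 ≠ 0, so there is no saddle point; optimal play is mixed.
Center is strictly dominated by Right (it gives Player I strictly more in every row), so Player II never plays it.
On the remaining 2×2 (A, B vs Left, Right):
Let Player I play A with probability p. Expected payoff against Left: (-8)p + 0(1−p) = −8p; against Right: 2p + (-5)(1−p) = 7p − 5.
Setting these equal: −8p = 7p − 5 ⇒ −15p = -5 ⇒ p = 1/3, and the value is (-8)·(1/3) = -8/3.
For Player II: with q = P(Left), equating A's and B's payoffs gives −10q + 2 = 5q − 5 ⇒ q = 7/15.

7/15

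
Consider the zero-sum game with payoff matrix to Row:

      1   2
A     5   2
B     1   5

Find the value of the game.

23/7

Row minima: A → 2, B → 1; maximin = 2.
Column maxima: 1 → 5, 2 → 5; minimax = 5.
2 ≠ 5, so there is no saddle point; optimal play is mixed.
Let Row play A with probability p. Expected payoff against 1: 5p + 1(1−p) = 4p + 1; against 2: 2p + 5(1−p) = −3p + 5.
Setting these equal: 4p + 1 = −3p + 5 ⇒ 7p = 4 ⇒ p = 4/7, and the value is (4)·(4/7) + 1 = 23/7.
For Column: with q = P(1), equating A's and B's payoffs gives 3q + 2 = −4q + 5 ⇒ q = 3/7.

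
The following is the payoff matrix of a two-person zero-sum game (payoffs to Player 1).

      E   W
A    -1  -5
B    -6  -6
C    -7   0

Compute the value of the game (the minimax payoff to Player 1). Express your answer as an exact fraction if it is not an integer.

Row minima: A → -5, B → -6, C → -7; maximin = -5.
Column maxima: E → -1, W → 0; minimax = -1.
-5 ≠ -1, so there is no saddle point; optimal play is mixed.
B is strictly dominated by A, so Player 1 never plays it.
On the remaining 2×2 (A, C vs E, W):
Let Player 1 play A with probability p. Expected payoff against E: (-1)p + (-7)(1−p) = 6p − 7; against W: (-5)p + 0(1−p) = −5p.
Setting these equal: 6p − 7 = −5p ⇒ 11p = 7 ⇒ p = 7/11, and the value is (6)·(7/11) − 7 = -35/11.
For Player 2: with q = P(E), equating A's and C's payoffs gives 4q − 5 = −7q ⇒ q = 5/11.

-35/11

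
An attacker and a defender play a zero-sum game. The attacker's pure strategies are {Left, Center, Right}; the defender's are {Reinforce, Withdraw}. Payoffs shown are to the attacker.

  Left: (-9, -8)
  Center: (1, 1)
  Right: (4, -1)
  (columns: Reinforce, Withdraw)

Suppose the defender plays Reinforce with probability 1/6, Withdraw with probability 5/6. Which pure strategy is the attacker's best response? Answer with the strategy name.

Expected payoff of Left: (1/6)·(-9) + (5/6)·(-8) = -49/6.
Expected payoff of Center: (1/6)·1 + (5/6)·1 = 1.
Expected payoff of Right: (1/6)·4 + (5/6)·(-1) = -1/6.
The largest is 1, so the attacker's best response is Center.

Center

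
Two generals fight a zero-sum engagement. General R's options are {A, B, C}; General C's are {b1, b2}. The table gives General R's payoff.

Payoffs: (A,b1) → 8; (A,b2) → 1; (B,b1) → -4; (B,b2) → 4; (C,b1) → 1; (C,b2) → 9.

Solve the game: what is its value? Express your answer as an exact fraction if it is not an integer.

71/15

Row minima: A → 1, B → -4, C → 1; maximin = 1.
Column maxima: b1 → 8, b2 → 9; minimax = 8.
1 ≠ 8, so there is no saddle point; optimal play is mixed.
B is strictly dominated by C, so General R never plays it.
On the remaining 2×2 (A, C vs b1, b2):
Let General R play A with probability p. Expected payoff against b1: 8p + 1(1−p) = 7p + 1; against b2: 1p + 9(1−p) = −8p + 9.
Setting these equal: 7p + 1 = −8p + 9 ⇒ 15p = 8 ⇒ p = 8/15, and the value is (7)·(8/15) + 1 = 71/15.
For General C: with q = P(b1), equating A's and C's payoffs gives 7q + 1 = −8q + 9 ⇒ q = 8/15.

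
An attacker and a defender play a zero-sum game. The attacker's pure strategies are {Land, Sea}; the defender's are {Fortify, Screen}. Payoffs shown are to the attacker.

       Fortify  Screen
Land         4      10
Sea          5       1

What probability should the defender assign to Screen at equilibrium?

Row minima: Land → 4, Sea → 1; maximin = 4.
Column maxima: Fortify → 5, Screen → 10; minimax = 5.
4 ≠ 5, so there is no saddle point; optimal play is mixed.
Let the attacker play Land with probability p. Expected payoff against Fortify: 4p + 5(1−p) = −p + 5; against Screen: 10p + 1(1−p) = 9p + 1.
Setting these equal: −p + 5 = 9p + 1 ⇒ −10p = -4 ⇒ p = 2/5, and the value is (-1)·(2/5) + 5 = 23/5.
For the defender: with q = P(Fortify), equating Land's and Sea's payoffs gives −6q + 10 = 4q + 1 ⇒ q = 9/10.

1/10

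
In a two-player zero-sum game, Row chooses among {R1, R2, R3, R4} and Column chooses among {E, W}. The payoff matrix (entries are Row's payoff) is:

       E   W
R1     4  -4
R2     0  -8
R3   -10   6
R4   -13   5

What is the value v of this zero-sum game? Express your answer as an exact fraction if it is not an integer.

Row minima: R1 → -4, R2 → -8, R3 → -10, R4 → -13; maximin = -4.
Column maxima: E → 4, W → 6; minimax = 4.
-4 ≠ 4, so there is no saddle point; optimal play is mixed.
R2 is strictly dominated by R1, so Row never plays it.
R4 is strictly dominated by R3, so Row never plays it.
On the remaining 2×2 (R1, R3 vs E, W):
Let Row play R1 with probability p. Expected payoff against E: 4p + (-10)(1−p) = 14p − 10; against W: (-4)p + 6(1−p) = −10p + 6.
Setting these equal: 14p − 10 = −10p + 6 ⇒ 24p = 16 ⇒ p = 2/3, and the value is (14)·(2/3) − 10 = -2/3.
For Column: with q = P(E), equating R1's and R3's payoffs gives 8q − 4 = −16q + 6 ⇒ q = 5/12.

-2/3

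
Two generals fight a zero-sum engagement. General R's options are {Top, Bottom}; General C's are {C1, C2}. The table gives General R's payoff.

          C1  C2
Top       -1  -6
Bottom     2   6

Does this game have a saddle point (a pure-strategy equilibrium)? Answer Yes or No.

Yes

Row minima: Top → -6, Bottom → 2; maximin = 2.
Column maxima: C1 → 2, C2 → 6; minimax = 2.
maximin = minimax = 2, so a saddle point exists.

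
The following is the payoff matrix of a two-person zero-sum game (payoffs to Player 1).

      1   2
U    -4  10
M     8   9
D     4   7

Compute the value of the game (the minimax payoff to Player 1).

8

Row minima: U → -4, M → 8, D → 4; maximin = 8.
Column maxima: 1 → 8, 2 → 10; minimax = 8.
Since maximin = minimax = 8, there is a saddle point and the value is 8.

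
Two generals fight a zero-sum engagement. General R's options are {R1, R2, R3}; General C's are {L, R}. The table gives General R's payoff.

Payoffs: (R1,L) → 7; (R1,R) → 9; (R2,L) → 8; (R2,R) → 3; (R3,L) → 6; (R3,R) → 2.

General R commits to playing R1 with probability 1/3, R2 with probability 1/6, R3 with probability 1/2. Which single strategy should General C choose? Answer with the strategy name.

R

If General C plays L, General R's expected payoff is (1/3)·7 + (1/6)·8 + (1/2)·6 = 20/3.
If General C plays R, General R's expected payoff is (1/3)·9 + (1/6)·3 + (1/2)·2 = 9/2.
General C minimizes General R's payoff; the smallest is 9/2, so the best response is R.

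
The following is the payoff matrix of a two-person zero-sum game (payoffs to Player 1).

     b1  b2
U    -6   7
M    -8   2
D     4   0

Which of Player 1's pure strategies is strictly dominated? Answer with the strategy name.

U gives a strictly higher payoff than M against every column: -6 > -8, 7 > 2.
So M is strictly dominated and Player 1 never plays it.

M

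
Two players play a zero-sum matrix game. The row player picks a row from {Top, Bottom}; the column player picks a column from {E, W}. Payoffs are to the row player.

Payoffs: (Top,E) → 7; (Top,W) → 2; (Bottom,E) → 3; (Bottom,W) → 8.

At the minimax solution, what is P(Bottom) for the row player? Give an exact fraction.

Row minima: Top → 2, Bottom → 3; maximin = 3.
Column maxima: E → 7, W → 8; minimax = 7.
3 ≠ 7, so there is no saddle point; optimal play is mixed.
Let the row player play Top with probability p. Expected payoff against E: 7p + 3(1−p) = 4p + 3; against W: 2p + 8(1−p) = −6p + 8.
Setting these equal: 4p + 3 = −6p + 8 ⇒ 10p = 5 ⇒ p = 1/2, and the value is (4)·(1/2) + 3 = 5.
For the column player: with q = P(E), equating Top's and Bottom's payoffs gives 5q + 2 = −5q + 8 ⇒ q = 3/5.

1/2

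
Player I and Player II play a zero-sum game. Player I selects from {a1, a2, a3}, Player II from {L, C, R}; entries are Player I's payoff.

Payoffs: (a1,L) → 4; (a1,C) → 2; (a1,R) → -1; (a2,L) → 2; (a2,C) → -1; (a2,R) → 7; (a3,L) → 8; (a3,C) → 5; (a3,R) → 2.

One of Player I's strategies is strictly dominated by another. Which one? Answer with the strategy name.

a3 gives a strictly higher payoff than a1 against every column: 8 > 4, 5 > 2, 2 > -1.
So a1 is strictly dominated and Player I never plays it.

a1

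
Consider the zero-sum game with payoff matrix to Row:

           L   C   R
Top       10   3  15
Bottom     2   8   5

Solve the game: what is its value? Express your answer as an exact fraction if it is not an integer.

74/13

Row minima: Top → 3, Bottom → 2; maximin = 3.
Column maxima: L → 10, C → 8, R → 15; minimax = 8.
3 ≠ 8, so there is no saddle point; optimal play is mixed.
R is strictly dominated by L (it gives Row strictly more in every row), so Column never plays it.
On the remaining 2×2 (Top, Bottom vs L, C):
Let Row play Top with probability p. Expected payoff against L: 10p + 2(1−p) = 8p + 2; against C: 3p + 8(1−p) = −5p + 8.
Setting these equal: 8p + 2 = −5p + 8 ⇒ 13p = 6 ⇒ p = 6/13, and the value is (8)·(6/13) + 2 = 74/13.
For Column: with q = P(L), equating Top's and Bottom's payoffs gives 7q + 3 = −6q + 8 ⇒ q = 5/13.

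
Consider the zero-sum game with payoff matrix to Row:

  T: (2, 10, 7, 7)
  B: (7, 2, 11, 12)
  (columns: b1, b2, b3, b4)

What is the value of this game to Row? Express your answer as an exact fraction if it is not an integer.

66/13

Row minima: T → 2, B → 2; maximin = 2.
Column maxima: b1 → 7, b2 → 10, b3 → 11, b4 → 12; minimax = 7.
2 ≠ 7, so there is no saddle point; optimal play is mixed.
b3 is strictly dominated by b1 (it gives Row strictly more in every row), so Column never plays it.
b4 is strictly dominated by b1 (it gives Row strictly more in every row), so Column never plays it.
On the remaining 2×2 (T, B vs b1, b2):
Let Row play T with probability p. Expected payoff against b1: 2p + 7(1−p) = −5p + 7; against b2: 10p + 2(1−p) = 8p + 2.
Setting these equal: −5p + 7 = 8p + 2 ⇒ −13p = -5 ⇒ p = 5/13, and the value is (-5)·(5/13) + 7 = 66/13.
For Column: with q = P(b1), equating T's and B's payoffs gives −8q + 10 = 5q + 2 ⇒ q = 8/13.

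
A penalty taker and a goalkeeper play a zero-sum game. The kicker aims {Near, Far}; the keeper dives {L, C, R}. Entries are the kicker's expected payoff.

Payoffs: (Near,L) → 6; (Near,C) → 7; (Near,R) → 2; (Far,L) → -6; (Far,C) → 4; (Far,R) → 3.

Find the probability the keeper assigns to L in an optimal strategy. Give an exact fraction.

Row minima: Near → 2, Far → -6; maximin = 2.
Column maxima: L → 6, C → 7, R → 3; minimax = 3.
2 ≠ 3, so there is no saddle point; optimal play is mixed.
C is strictly dominated by L (it gives the kicker strictly more in every row), so the keeper never plays it.
On the remaining 2×2 (Near, Far vs L, R):
Let the kicker play Near with probability p. Expected payoff against L: 6p + (-6)(1−p) = 12p − 6; against R: 2p + 3(1−p) = −p + 3.
Setting these equal: 12p − 6 = −p + 3 ⇒ 13p = 9 ⇒ p = 9/13, and the value is (12)·(9/13) − 6 = 30/13.
For the keeper: with q = P(L), equating Near's and Far's payoffs gives 4q + 2 = −9q + 3 ⇒ q = 1/13.

1/13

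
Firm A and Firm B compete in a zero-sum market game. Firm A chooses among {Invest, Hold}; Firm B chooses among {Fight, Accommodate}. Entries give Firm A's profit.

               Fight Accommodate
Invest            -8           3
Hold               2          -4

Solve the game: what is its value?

Row minima: Invest → -8, Hold → -4; maximin = -4.
Column maxima: Fight → 2, Accommodate → 3; minimax = 2.
-4 ≠ 2, so there is no saddle point; optimal play is mixed.
Let Firm A play Invest with probability p. Expected payoff against Fight: (-8)p + 2(1−p) = −10p + 2; against Accommodate: 3p + (-4)(1−p) = 7p − 4.
Setting these equal: −10p + 2 = 7p − 4 ⇒ −17p = -6 ⇒ p = 6/17, and the value is (-10)·(6/17) + 2 = -26/17.
For Firm B: with q = P(Fight), equating Invest's and Hold's payoffs gives −11q + 3 = 6q − 4 ⇒ q = 7/17.

-26/17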